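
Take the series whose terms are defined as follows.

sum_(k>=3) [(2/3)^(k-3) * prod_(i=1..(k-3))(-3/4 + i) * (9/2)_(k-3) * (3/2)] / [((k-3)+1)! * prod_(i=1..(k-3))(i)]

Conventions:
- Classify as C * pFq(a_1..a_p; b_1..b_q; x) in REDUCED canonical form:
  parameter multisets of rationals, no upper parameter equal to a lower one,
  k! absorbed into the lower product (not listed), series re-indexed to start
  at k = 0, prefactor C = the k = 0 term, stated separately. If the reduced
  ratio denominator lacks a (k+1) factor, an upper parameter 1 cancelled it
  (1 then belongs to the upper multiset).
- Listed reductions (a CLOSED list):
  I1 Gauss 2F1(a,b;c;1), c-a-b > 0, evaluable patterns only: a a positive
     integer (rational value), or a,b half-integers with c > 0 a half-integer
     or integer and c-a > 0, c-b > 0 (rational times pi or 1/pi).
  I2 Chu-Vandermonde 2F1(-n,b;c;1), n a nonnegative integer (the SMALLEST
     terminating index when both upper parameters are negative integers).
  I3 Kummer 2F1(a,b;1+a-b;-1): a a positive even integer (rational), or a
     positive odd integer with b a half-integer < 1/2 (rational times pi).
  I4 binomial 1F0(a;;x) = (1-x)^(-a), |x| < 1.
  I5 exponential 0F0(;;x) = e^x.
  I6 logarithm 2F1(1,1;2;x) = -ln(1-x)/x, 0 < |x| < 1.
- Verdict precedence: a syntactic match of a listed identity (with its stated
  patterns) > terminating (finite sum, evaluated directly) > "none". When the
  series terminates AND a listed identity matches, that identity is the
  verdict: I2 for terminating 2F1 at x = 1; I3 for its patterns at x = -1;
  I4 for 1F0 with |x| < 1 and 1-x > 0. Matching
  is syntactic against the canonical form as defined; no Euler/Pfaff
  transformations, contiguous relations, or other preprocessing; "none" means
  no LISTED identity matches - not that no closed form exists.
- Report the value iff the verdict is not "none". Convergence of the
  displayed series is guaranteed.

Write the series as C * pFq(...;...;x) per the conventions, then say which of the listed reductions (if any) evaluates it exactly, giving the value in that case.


Classification (C = 3/2): 2F1 with upper {1/4, 9/2}, lower {2}, argument x = 2/3. Verdict: none. Every listed pattern misses the 2F1 form at 2/3, upper {1/4, 9/2}.

Structural cue: with t_0 = 3/2, the product of the first k integers (C = 3/2, x = 2/3) is k!.
Adjacent-term ratio: r(k) = (2/3) * (k+1/4) (k+9/2) / [(k+2) (k+1)] - rational in k, leading ratio (2/3); with t_0 = 3/2, classification follows.


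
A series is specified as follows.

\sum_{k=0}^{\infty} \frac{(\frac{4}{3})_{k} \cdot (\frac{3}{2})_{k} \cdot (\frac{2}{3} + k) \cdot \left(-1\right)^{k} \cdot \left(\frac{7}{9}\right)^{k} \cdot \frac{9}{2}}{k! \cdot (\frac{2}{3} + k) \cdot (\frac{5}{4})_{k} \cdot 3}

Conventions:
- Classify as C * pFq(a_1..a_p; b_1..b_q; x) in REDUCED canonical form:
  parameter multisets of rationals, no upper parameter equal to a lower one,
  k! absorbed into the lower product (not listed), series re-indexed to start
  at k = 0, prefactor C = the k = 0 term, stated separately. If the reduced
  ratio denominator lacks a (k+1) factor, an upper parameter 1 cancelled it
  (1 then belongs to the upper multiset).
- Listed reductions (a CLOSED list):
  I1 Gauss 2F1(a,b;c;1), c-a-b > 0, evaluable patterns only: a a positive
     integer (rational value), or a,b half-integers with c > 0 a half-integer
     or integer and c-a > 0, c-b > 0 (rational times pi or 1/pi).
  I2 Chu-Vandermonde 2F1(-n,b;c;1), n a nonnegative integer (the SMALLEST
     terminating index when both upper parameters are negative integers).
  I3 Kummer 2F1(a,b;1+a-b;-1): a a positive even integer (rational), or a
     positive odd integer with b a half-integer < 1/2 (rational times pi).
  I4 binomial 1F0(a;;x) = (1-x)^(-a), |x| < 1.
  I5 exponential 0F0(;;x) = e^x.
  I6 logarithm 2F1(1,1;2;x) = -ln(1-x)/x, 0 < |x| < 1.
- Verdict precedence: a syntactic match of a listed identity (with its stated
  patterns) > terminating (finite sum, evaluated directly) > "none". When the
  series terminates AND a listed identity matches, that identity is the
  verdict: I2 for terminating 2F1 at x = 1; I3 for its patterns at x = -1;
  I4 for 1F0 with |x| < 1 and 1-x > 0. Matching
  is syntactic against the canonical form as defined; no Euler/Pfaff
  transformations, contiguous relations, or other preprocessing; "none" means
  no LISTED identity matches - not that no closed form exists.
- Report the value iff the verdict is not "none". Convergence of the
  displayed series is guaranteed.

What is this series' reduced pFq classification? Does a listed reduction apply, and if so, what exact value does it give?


The series (x = -\frac{7}{9}) is 2F1: upper {\frac{4}{3}, \frac{3}{2}}, lower {\frac{5}{4}}, prefactor \frac{3}{2}. Verdict: none - this 2F1 at x = -\frac{7}{9} matches no listed pattern, and upper {\frac{4}{3}, \frac{3}{2}} holds no stopper.

Key observation: from the first term \frac{3}{2}: k + 2/3 divides numerator and denominator alike; C = 3/2, x = -7/9 after cancelling.
Step ratio: r(k) = -\frac{7}{9} * (k+\frac{4}{3}) (k+\frac{3}{2}) / [(k+\frac{5}{4}) (k+1)] - rational in k. x = -\frac{7}{9}; t_0 = \frac{3}{2}; negate the roots.


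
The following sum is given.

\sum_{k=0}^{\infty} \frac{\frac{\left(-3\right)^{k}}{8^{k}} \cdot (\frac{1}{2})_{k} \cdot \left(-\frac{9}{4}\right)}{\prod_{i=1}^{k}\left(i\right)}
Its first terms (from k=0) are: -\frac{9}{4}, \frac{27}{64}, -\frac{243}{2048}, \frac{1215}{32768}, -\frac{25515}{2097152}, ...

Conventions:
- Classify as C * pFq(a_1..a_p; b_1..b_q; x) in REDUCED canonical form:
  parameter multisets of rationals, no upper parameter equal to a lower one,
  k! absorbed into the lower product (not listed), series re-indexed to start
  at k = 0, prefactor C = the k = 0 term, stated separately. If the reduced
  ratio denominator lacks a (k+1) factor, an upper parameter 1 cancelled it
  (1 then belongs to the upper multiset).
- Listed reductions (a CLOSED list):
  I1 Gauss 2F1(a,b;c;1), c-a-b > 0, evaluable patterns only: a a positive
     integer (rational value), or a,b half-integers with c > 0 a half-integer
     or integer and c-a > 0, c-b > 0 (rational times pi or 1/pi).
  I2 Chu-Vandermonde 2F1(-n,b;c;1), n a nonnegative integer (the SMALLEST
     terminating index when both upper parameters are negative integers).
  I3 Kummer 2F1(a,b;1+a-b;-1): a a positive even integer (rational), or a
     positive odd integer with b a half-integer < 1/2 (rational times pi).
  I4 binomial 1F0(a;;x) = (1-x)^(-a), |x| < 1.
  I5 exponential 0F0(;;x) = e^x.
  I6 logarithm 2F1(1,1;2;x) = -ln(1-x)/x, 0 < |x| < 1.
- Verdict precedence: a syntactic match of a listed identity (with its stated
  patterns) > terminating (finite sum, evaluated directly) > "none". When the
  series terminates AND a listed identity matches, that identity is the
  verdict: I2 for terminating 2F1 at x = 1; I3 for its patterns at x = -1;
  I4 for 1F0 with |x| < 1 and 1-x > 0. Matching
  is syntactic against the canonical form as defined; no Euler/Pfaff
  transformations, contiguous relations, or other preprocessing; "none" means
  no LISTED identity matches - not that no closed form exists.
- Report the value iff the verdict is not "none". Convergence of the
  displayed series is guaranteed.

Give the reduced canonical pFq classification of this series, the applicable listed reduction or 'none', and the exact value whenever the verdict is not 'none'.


Canonical form: C = -\frac{9}{4} times 1F0 with upper {\frac{1}{2}}, lower {-}, x = -\frac{3}{8}. Verdict at x = -\frac{3}{8}: the I4 binomial reduction matches (the 1F0 binomial series: exponent -1/2, x = -\frac{3}{8}). Value: \left(-\frac{9}{4}\right) \cdot \left(\frac{11}{8}\right)^{-\frac{1}{2}}.

The tell: x = -\frac{3}{8} and the product of the first k integers (C = -9/4) is k!.
Ratio: r(k) = -\frac{3}{8} * (k+\frac{1}{2}) / [(k+1)] - rational in k, leading ratio -\frac{3}{8}; with t_0 = -\frac{9}{4}, classification follows.


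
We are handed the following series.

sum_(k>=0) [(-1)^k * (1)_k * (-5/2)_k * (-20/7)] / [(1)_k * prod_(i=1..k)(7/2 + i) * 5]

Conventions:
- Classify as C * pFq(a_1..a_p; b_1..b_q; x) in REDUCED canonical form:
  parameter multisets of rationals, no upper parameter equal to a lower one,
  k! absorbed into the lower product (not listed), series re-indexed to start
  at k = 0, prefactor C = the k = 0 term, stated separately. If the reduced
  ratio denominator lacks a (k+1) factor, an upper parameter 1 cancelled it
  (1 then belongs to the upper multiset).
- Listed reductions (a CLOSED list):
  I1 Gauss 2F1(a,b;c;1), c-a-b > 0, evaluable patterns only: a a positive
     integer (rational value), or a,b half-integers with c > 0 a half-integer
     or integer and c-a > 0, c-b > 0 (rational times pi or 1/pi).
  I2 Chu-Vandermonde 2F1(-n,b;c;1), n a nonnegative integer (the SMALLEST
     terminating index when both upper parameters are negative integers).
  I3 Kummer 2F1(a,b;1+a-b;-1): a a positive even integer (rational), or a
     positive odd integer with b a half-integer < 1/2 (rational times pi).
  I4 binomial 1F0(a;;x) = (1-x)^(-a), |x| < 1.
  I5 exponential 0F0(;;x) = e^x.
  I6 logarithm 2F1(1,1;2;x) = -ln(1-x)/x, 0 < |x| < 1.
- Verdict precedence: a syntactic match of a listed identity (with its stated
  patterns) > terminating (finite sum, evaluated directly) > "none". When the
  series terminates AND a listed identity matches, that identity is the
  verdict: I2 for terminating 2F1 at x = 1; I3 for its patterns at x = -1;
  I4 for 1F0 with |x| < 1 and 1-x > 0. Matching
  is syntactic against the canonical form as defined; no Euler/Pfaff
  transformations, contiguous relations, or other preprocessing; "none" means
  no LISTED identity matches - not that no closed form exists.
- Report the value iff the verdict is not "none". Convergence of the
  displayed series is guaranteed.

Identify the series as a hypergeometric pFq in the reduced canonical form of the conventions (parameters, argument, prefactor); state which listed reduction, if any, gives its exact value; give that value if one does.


Reduced: x = -1, 2F1, upper = {-5/2, 1}, lower = {9/2}, C = -4/7. Verdict: Kummer (I3) matches (x = -1; c = 9/2 equals 1+a-b for upper {-5/2, 1}: listed pattern). Sum: (-5/16) * pi.

Structural cue: from the first term -4/7: the lower running product (C = -4/7) is a rising factorial.
Adjacent-term ratio: r(k) = (-1) * (k-5/2) (k+1) / [(k+9/2) (k+1)] ; factor over Q: parameters, x = (-1), and C = -4/7.


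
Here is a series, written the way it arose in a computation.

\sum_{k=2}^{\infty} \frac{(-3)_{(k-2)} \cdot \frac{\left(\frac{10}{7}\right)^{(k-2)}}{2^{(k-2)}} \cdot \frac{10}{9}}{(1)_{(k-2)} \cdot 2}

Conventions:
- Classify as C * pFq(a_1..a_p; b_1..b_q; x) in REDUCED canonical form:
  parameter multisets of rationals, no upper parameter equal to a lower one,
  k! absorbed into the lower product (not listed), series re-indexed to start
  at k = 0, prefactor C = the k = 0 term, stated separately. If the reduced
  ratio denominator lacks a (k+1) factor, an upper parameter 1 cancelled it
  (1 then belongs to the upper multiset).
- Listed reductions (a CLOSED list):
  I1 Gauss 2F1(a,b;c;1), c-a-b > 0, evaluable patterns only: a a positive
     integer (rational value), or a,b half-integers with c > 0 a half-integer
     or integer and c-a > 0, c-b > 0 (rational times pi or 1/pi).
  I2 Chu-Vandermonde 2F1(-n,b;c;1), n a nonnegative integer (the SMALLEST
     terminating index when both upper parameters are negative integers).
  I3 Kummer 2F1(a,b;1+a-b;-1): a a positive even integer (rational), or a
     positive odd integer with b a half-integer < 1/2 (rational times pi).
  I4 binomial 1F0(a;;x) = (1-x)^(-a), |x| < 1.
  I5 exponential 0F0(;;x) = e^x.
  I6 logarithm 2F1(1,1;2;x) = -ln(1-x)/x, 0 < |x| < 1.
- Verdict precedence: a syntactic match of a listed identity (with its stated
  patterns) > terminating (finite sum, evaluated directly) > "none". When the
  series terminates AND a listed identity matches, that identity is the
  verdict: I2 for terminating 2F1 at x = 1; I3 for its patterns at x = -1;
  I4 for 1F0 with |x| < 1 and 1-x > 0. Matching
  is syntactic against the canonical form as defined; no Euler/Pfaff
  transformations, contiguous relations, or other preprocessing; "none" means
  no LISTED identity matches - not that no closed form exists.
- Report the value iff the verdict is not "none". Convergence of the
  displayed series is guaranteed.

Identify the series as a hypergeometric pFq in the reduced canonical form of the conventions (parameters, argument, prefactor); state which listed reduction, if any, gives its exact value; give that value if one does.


This is \frac{5}{9} * 1F0(-3; -; \frac{5}{7}) in reduced canonical form. Verdict: the I4 binomial reduction fires (the 1F0 binomial series: exponent 3, x = \frac{5}{7}). Exact value: \frac{40}{3087}.

Key observation: x = \frac{5}{7} and the two k-th powers (C = 5/9) combine into one argument.
Adjacent-term ratio: r(k) = \frac{5}{7} * (k-3) / [(k+1)] ; factor over Q: parameters, x = \frac{5}{7}, and C = \frac{5}{9}.


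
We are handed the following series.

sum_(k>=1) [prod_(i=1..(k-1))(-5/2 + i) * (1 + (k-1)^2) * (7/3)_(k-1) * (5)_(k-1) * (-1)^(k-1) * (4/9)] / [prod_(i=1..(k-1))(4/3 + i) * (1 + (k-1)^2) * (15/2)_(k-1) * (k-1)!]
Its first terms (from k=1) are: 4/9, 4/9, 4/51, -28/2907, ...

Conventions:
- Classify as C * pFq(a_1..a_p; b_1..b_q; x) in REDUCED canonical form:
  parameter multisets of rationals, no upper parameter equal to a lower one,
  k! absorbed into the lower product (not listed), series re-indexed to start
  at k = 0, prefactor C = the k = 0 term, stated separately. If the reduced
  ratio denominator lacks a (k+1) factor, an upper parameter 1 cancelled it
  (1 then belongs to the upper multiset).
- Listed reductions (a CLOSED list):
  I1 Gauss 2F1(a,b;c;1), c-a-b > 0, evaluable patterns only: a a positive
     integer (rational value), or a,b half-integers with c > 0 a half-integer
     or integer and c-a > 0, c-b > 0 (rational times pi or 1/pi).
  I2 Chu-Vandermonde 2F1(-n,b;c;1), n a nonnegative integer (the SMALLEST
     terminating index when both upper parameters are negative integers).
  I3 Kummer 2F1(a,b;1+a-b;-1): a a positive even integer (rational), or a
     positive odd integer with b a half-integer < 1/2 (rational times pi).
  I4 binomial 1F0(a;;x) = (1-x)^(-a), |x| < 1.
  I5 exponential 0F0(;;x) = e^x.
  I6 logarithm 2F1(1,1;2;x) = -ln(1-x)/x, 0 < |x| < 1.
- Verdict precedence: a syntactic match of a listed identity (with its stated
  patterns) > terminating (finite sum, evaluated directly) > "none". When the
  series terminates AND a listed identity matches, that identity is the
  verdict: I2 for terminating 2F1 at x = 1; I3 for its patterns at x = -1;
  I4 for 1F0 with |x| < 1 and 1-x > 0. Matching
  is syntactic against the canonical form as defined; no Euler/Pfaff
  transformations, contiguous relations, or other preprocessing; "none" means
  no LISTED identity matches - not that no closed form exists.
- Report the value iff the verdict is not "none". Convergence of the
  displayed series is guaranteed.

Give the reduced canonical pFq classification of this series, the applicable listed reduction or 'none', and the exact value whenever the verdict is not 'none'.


Key observation: from the first term 4/9: the parameter 7/3 appears in both the upper and lower lists and cancels (alongside the other common factor).
Consecutive-term ratio: r(k) = (-1) * (k-3/2) (k+5) / [(k+15/2) (k+1)] - rational in k. x = (-1); t_0 = 4/9; negate the roots.

Reduced: x = -1, 2F1, upper = {-3/2, 5}, lower = {15/2}, C = 4/9. Verdict: Kummer (I3) applies (x = -1; c = 15/2 equals 1+a-b for upper {-3/2, 5}: listed pattern). Hence: (5005/16384) * pi.


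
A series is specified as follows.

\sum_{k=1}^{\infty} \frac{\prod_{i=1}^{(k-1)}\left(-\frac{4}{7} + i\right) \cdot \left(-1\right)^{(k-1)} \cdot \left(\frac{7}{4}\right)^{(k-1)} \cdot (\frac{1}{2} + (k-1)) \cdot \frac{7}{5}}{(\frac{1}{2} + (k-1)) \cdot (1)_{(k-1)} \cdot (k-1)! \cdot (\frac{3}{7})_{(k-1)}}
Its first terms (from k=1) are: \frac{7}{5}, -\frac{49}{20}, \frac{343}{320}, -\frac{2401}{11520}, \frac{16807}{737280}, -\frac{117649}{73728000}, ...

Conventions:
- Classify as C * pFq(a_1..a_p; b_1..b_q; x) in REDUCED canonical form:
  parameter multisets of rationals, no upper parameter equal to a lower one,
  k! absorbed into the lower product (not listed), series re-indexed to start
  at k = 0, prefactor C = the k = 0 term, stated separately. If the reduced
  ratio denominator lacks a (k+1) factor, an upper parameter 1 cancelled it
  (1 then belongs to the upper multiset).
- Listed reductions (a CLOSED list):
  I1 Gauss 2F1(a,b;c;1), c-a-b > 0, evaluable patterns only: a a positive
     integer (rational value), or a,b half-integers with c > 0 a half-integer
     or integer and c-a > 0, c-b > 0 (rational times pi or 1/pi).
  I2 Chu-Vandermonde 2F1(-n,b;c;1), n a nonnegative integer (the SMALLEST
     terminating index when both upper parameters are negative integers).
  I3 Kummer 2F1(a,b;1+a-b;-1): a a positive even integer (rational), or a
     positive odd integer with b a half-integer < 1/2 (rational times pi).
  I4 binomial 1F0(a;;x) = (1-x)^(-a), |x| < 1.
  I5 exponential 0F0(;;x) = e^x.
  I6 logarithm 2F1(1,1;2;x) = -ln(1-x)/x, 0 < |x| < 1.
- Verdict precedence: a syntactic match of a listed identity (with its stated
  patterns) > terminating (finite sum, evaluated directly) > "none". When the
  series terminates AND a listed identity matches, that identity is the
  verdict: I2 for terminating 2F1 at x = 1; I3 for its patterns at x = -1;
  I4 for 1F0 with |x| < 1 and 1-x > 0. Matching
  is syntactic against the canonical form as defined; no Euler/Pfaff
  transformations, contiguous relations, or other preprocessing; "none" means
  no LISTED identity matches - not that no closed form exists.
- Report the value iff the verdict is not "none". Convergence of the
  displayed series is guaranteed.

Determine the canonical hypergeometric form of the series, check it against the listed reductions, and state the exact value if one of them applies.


Reduced: x = -\frac{7}{4}, 0F1, upper = {-}, lower = {1}, C = \frac{7}{5}. Verdict: none. A 0F1 with upper {-} fits none of I1-I6 at x = -\frac{7}{4}; the sum runs forever.

Key step: with t_0 = \frac{7}{5}, the factor k + 1/2 cancels (top and bottom), leaving C = 7/5.
Consecutive-term ratio: r(k) = -\frac{7}{4} * 1 / [(k+1) (k+1)] - rational in k. x = -\frac{7}{4}; t_0 = \frac{7}{5}; negate the roots.


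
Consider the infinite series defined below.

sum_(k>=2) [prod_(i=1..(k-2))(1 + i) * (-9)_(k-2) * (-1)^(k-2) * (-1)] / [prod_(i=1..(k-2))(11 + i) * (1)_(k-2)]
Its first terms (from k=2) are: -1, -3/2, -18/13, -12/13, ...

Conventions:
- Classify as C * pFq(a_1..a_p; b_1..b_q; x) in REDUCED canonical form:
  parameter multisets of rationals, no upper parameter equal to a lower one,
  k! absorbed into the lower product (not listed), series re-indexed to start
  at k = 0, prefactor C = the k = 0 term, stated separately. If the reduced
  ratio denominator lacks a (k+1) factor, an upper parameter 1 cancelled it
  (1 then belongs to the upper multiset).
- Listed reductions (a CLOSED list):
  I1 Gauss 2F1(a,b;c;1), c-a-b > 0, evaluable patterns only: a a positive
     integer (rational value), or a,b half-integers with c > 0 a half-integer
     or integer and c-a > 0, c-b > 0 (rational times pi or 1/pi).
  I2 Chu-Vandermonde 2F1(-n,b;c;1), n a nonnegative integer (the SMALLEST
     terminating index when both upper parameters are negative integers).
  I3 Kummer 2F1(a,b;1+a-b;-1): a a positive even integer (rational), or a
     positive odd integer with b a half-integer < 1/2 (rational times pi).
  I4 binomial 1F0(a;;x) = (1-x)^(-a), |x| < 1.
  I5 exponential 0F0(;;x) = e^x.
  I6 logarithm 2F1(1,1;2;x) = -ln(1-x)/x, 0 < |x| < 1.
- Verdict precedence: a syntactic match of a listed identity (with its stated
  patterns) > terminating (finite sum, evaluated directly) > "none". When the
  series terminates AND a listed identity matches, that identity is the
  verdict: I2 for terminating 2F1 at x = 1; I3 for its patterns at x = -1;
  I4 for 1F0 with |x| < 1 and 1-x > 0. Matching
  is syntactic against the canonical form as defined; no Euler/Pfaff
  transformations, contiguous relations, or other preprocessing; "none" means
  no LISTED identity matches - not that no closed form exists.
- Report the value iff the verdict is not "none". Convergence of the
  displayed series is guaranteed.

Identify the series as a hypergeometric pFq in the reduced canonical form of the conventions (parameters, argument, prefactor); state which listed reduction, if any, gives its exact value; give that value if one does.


With C = -1: the canonical form is 2F1(-9, 2; 12; -1). Verdict: this is Kummer (I3) (x = -1; c = 12 equals 1+a-b for upper {-9, 2}: listed pattern). Sum: -11/2.

Key step: x = (-1) and (1)_k (C = -1) is k! itself.
Adjacent-term ratio: r(k) = (-1) * (k-9) (k+2) / [(k+12) (k+1)] ; factor over Q: parameters, x = (-1), and C = -1.


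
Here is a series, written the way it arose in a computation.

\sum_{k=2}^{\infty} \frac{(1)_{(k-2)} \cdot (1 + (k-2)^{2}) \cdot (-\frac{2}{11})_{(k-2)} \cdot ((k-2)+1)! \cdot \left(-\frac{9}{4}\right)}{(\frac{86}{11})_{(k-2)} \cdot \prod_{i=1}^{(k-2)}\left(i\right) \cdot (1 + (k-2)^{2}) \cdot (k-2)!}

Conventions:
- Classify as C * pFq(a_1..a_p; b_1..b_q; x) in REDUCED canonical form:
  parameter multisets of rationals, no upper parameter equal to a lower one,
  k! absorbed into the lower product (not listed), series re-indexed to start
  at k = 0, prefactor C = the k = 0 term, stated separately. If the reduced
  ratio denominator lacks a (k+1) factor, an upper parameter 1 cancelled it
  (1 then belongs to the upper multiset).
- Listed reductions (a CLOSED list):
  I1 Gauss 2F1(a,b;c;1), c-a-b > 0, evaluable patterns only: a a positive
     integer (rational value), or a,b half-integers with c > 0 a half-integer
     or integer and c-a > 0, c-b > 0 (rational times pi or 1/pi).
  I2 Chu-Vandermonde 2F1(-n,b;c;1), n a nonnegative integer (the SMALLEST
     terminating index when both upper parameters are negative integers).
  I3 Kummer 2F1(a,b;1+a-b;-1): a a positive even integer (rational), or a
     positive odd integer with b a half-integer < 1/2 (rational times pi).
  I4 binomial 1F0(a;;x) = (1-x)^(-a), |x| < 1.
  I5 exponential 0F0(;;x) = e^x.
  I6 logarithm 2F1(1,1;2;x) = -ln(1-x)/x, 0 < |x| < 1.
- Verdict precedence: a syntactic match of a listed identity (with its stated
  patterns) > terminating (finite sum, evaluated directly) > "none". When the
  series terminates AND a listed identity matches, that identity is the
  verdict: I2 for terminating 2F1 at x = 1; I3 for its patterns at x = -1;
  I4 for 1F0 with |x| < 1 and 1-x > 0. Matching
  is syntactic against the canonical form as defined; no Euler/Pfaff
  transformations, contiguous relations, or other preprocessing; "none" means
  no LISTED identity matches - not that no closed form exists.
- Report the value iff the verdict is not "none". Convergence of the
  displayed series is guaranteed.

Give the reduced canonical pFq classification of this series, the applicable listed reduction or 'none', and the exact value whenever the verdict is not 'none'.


Prefactor -\frac{9}{4}, argument 1: 2F1 with upper {-\frac{2}{11}, 2} over lower {\frac{86}{11}}. Verdict: the Gauss summation I1 applies (x = 1: the Gamma ratio telescopes since c-a-b = 6 > 0 and a = 2 in Z>0). Its exact value is -\frac{1800}{847}.

Key step: x = 1 and the parameter 1 appears in both the upper and lower lists and cancels (alongside the other common factor).
Adjacent-term ratio: r(k) = 1 * (k-\frac{2}{11}) (k+2) / [(k+\frac{86}{11}) (k+1)] - rational in k, leading ratio 1; with t_0 = -\frac{9}{4}, classification follows.


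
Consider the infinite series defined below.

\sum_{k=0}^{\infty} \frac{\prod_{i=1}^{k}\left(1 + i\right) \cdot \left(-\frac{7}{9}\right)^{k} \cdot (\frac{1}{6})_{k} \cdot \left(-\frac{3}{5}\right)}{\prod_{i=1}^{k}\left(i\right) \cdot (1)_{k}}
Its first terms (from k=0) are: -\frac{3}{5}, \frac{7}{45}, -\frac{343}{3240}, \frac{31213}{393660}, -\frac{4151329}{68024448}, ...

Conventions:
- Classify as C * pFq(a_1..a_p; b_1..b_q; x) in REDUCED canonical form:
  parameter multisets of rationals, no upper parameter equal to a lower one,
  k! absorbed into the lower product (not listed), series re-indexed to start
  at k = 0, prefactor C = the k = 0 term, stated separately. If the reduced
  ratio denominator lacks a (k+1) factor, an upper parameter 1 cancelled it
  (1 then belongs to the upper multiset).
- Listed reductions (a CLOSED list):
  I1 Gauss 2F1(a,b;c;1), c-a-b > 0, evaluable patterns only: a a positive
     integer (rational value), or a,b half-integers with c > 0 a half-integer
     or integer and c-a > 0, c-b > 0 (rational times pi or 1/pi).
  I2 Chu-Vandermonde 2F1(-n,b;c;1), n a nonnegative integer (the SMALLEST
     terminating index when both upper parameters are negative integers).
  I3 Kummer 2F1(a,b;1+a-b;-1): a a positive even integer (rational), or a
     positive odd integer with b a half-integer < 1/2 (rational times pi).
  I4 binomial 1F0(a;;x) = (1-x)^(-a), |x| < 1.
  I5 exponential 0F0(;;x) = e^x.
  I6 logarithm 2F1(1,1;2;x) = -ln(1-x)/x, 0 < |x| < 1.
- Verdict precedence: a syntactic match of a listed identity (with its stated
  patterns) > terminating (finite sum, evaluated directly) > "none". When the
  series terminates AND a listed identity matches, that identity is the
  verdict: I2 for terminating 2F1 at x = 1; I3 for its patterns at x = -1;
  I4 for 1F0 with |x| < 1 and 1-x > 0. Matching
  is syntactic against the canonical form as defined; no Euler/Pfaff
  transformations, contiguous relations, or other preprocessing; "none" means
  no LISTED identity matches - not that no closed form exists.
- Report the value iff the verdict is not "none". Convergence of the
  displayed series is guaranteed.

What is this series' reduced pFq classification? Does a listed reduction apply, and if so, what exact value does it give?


Reduced: x = -\frac{7}{9}, 2F1, upper = {\frac{1}{6}, 2}, lower = {1}, C = -\frac{3}{5}. Verdict: none. No listed pattern accepts 2F1(\frac{1}{6}, 2; 1; -\frac{7}{9}).

Structural cue: from the first term -\frac{3}{5}: the lower running product (C = -3/5, x = -7/9) is a rising factorial.
Consecutive-term ratio: r(k) = -\frac{7}{9} * (k+\frac{1}{6}) (k+2) / [(k+1) (k+1)] - rational in k, leading ratio -\frac{7}{9}; with t_0 = -\frac{3}{5}, classification follows.


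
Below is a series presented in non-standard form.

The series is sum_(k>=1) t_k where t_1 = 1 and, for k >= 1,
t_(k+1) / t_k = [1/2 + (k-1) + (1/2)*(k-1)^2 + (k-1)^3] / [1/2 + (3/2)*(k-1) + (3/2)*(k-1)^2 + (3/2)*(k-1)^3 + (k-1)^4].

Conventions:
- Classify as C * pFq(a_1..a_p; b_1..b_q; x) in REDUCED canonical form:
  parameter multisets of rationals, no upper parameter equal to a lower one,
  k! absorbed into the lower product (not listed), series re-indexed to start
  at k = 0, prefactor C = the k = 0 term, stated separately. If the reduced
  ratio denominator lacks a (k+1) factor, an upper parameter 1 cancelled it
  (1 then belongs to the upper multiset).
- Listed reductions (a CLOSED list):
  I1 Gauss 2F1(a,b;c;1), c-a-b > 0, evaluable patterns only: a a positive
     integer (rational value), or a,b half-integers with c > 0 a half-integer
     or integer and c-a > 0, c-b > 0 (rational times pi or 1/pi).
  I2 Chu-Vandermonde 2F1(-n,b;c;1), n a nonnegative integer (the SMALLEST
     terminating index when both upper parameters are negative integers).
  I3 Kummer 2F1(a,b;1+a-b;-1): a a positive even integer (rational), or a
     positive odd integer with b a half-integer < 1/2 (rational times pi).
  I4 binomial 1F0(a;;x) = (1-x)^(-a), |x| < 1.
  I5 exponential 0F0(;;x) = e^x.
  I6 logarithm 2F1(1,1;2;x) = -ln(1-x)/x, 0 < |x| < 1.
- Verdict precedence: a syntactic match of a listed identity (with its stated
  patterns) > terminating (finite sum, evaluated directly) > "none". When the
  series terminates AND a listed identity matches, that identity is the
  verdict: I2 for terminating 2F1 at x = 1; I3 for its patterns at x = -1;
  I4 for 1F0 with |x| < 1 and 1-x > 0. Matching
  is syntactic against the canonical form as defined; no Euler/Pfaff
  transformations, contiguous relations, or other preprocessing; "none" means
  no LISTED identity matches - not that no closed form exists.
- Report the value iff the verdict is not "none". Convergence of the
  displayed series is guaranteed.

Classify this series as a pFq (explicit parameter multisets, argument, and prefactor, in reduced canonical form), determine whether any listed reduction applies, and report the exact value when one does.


At argument 1: a 0F0 with upper {-}, lower {-}, scaled by C = 1. Verdict: this is exponential (I5) (the 0F0 exponential series at x = 1). Value: e^(1).

First insight: t_0 being 1, cancel k^2 + 1 from the displayed ratio first; then C = 1, x = 1.
Term ratio: r(k) = 1 * 1 / [(k+1)] - rational; roots negated = parameters, x = 1, C = 1.


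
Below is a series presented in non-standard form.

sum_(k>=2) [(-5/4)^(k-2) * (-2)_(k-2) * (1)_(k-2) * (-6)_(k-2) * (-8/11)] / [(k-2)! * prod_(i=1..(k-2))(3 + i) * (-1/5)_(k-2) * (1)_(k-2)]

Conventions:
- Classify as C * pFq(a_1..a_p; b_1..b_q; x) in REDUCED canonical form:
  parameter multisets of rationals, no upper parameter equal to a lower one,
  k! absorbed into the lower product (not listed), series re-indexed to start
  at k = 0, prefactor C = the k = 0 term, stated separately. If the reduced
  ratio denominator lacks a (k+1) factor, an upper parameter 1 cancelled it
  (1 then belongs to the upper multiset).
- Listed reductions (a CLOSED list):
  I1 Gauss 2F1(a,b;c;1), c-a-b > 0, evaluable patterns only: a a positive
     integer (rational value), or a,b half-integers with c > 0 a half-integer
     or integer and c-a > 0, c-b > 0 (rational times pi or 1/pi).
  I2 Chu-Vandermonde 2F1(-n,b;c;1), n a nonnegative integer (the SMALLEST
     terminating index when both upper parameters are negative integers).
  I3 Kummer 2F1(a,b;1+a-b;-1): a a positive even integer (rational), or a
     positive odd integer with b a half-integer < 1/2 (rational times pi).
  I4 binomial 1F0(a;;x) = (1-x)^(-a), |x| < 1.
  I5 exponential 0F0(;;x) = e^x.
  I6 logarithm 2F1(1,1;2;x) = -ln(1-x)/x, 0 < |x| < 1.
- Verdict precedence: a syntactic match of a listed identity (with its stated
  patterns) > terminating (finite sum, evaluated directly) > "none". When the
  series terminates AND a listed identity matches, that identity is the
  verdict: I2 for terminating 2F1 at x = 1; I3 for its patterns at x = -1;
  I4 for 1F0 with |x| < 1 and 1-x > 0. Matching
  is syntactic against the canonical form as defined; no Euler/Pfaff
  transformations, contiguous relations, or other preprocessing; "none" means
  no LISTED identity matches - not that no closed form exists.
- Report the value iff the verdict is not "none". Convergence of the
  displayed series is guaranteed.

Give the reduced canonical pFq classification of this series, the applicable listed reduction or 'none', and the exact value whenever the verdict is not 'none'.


Reduced: x = -5/4, 2F2, upper = {-6, -2}, lower = {-1/5, 4}, C = -8/11. Verdict: terminating. (-2)_k vanishes past k = 2, leaving a 3-term sum, computed directly. Its exact value is -653/176.

Key step: from the first term -8/11: the lower running product (C = -8/11, x = -5/4) is a rising factorial.
Ratio: r(k) = (-5/4) * (k-6) (k-2) / [(k-1/5) (k+4) (k+1)] ; factor over Q: parameters, x = (-5/4), and C = -8/11.


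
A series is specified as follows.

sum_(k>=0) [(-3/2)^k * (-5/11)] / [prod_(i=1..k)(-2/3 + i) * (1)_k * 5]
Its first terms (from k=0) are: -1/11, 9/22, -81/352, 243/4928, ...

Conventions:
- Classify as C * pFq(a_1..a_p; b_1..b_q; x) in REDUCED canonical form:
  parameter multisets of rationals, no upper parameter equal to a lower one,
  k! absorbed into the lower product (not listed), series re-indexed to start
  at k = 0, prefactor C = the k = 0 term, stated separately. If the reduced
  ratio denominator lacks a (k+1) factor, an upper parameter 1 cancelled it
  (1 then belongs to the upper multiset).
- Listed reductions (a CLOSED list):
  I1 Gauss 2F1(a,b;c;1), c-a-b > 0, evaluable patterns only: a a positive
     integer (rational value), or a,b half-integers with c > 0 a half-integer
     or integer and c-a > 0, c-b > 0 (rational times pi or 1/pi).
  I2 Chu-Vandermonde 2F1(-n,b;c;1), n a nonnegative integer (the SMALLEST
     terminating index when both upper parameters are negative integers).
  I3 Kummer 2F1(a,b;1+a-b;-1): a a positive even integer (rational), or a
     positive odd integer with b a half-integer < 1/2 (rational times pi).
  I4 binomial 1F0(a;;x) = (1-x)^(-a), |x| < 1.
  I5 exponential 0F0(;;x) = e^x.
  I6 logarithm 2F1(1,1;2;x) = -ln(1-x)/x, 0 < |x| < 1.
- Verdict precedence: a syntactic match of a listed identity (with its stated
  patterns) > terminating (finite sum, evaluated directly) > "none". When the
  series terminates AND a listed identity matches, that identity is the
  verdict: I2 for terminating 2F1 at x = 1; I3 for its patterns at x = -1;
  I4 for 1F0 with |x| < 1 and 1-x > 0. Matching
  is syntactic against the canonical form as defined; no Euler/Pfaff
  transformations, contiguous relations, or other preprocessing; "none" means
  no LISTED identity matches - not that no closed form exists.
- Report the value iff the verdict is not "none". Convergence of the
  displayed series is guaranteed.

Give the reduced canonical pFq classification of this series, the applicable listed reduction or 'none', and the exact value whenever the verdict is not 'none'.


Classification (C = -1/11): 0F1 with upper {-}, lower {1/3}, argument x = -3/2. Verdict: none here - no I1-I6 shape fits x = -3/2 with lower {1/3}.

Key step: t_0 = -1/11 here, and (1)_k (prefactor -1/11) is k! itself.
Term ratio: r(k) = (-3/2) * 1 / [(k+1/3) (k+1)] - rational; roots negated = parameters, x = (-3/2), C = -1/11.


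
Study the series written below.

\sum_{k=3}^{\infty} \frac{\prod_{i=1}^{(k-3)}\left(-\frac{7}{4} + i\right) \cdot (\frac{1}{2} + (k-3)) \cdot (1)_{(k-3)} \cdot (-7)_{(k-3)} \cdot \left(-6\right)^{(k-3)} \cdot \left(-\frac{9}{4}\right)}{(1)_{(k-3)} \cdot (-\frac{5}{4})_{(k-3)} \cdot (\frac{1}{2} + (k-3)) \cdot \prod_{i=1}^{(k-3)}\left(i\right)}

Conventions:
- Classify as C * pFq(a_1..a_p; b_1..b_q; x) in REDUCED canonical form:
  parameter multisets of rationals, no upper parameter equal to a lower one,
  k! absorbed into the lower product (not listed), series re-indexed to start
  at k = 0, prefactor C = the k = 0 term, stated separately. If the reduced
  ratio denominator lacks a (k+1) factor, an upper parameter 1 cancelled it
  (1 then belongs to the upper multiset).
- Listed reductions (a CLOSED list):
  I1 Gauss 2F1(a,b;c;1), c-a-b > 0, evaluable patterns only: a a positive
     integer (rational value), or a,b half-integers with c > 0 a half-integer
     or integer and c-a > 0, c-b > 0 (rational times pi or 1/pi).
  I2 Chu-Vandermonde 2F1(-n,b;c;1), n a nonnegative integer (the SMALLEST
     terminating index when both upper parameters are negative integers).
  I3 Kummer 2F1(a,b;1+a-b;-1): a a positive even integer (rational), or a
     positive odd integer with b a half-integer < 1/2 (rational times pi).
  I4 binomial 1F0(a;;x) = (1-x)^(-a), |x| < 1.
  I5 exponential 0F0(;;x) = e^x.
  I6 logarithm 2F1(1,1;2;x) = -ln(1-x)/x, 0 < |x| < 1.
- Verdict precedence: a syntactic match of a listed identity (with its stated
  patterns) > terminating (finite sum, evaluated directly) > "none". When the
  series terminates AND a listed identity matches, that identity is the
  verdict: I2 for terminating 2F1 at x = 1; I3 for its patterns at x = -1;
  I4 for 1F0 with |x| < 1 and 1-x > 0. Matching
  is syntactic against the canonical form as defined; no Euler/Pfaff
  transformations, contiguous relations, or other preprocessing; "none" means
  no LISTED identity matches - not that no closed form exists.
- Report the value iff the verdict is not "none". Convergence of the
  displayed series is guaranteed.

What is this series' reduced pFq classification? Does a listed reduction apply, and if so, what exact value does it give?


Prefactor -\frac{9}{4}, argument -6: 2F1 with upper {-7, -\frac{3}{4}} over lower {-\frac{5}{4}}. Verdict: terminating at k = 7: the factor (-7)_k kills every later term; summing the 8 survivors is exact. Sum: \frac{13257902601}{4180}.

Key observation: from the first term -\frac{9}{4}: the running product (C = -9/4, x = -6) telescopes to a rising factorial.
Step ratio: r(k) = -6 * (k-7) (k-\frac{3}{4}) / [(k-\frac{5}{4}) (k+1)] - rational in k, leading ratio -6; with t_0 = -\frac{9}{4}, classification follows.


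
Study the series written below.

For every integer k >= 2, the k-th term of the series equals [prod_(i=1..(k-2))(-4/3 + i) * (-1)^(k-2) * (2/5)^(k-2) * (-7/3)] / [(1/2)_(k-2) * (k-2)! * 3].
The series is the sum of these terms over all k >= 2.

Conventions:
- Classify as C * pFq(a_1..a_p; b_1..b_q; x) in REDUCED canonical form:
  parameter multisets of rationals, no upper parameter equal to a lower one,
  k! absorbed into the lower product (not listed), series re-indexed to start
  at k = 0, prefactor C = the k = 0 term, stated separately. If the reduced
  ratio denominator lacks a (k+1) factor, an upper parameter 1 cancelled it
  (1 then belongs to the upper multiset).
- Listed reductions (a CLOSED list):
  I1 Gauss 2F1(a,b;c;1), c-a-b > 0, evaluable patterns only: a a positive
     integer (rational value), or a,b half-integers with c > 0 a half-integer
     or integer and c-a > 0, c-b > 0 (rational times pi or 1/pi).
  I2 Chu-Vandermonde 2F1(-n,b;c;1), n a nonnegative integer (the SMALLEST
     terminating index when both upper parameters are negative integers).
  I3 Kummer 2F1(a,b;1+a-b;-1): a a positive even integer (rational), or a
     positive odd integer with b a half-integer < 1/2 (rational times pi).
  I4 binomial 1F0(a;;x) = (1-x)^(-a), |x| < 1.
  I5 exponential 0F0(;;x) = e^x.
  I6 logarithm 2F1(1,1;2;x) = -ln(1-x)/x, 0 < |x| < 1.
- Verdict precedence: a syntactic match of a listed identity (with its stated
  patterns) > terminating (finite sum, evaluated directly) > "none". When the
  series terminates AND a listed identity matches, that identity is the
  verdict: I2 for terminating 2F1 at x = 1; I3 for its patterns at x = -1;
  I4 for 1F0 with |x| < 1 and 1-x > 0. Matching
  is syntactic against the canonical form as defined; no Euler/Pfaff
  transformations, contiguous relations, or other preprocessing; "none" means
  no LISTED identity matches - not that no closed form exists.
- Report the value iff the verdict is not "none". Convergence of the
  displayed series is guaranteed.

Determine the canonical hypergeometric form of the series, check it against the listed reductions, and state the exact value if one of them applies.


This is -7/9 * 1F1(-1/3; 1/2; -2/5) in reduced canonical form. Verdict: none - this 1F1 at x = -2/5 matches no listed pattern, and upper {-1/3} holds no stopper.

The tell: t_0 being -7/9, the constant factors (C = -7/9) combine into one prefactor.
Step ratio: r(k) = (-2/5) * (k-1/3) / [(k+1/2) (k+1)] - rational in k. x = (-2/5); t_0 = -7/9; negate the roots.


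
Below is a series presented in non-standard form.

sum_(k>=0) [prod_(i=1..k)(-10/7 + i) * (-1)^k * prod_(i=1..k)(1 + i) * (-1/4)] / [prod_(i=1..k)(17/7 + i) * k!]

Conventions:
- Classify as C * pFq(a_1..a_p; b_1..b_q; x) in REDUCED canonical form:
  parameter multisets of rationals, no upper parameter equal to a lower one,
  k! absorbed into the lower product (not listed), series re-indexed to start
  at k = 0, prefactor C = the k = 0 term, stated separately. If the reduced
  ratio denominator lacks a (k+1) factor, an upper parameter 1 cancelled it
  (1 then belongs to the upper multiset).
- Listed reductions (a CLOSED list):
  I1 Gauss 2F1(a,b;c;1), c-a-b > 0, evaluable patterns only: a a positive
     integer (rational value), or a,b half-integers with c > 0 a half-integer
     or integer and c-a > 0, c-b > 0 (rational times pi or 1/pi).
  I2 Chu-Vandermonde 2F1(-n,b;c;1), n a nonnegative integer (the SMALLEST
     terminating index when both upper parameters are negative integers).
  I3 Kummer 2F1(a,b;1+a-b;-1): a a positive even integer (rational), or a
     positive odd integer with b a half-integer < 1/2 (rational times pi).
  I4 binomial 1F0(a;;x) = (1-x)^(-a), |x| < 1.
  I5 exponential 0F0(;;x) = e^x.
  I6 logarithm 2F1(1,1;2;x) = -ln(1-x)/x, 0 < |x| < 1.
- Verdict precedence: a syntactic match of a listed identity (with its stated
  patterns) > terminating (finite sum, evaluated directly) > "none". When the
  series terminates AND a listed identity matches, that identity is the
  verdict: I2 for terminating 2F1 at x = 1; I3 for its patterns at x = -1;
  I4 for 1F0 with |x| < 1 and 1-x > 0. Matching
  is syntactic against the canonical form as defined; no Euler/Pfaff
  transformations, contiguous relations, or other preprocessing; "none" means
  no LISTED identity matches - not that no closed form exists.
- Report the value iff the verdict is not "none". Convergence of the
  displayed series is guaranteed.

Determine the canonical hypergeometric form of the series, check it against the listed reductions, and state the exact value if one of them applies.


Classification (C = -1/4): 2F1 with upper {-3/7, 2}, lower {24/7}, argument x = -1. Verdict: Kummer's theorem (I3) applies (x = -1; c = 24/7 equals 1+a-b for upper {-3/7, 2}: listed pattern). Hence: -17/56.

First insight: with t_0 = -1/4, the running product (C = -1/4) telescopes to a rising factorial.
Step ratio: r(k) = (-1) * (k-3/7) (k+2) / [(k+24/7) (k+1)] - rational; roots negated = parameters, x = (-1), C = -1/4.
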